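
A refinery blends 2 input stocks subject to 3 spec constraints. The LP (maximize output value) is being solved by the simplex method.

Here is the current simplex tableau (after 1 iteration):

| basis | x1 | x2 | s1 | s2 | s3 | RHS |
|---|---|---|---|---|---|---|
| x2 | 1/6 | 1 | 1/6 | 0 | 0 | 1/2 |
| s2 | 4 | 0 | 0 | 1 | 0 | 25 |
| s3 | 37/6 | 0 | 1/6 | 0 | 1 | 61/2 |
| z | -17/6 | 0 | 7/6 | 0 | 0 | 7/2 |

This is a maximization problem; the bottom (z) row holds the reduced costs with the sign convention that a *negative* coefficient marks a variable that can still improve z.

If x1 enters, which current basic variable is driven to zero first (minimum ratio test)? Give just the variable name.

Ratios: row 1 (x2): (1/2)/(1/6) = 3; row 2 (s2): 25/4 = 25/4; row 3 (s3): (61/2)/(37/6) = 183/37.
Minimum ratio 3 is in the x2 row, so x2 leaves.

x2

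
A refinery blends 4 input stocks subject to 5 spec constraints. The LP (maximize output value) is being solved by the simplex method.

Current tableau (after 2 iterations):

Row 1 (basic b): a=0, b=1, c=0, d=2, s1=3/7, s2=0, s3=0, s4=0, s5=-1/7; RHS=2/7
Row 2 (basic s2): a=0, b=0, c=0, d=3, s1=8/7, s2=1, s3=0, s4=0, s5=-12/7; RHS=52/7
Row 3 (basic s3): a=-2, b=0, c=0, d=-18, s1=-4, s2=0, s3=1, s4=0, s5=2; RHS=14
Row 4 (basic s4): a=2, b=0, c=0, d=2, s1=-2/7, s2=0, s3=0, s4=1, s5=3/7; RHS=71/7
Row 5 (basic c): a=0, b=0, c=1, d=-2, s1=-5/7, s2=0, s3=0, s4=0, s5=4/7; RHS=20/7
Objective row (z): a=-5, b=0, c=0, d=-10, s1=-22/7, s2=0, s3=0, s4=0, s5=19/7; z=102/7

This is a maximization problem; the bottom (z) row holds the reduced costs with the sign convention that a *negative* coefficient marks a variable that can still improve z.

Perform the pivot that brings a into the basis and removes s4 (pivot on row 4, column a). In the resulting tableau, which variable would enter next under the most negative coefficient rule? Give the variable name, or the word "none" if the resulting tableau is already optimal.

Pivot element 2. New z-row = old z-row − (-5)·(row 4/2).
Updated z-row coefficients: a: 0, b: 0, c: 0, d: -5, s1: -27/7, s2: 0, s3: 0, s4: 5/2, s5: 53/14.
The most negative is -5 in column d, so d would enter next.

d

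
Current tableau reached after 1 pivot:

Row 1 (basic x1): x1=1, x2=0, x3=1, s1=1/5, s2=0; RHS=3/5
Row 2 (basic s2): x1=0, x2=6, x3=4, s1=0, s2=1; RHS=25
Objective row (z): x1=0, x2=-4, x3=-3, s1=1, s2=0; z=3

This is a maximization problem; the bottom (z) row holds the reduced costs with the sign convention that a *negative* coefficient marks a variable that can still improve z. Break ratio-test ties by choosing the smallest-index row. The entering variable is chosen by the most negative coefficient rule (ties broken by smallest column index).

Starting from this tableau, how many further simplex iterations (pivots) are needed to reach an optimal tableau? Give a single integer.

pivot: x2 in, s2 out → z = 59/3
pivot: x3 in, x1 out → z = 298/15
No improving column remains; optimal.

2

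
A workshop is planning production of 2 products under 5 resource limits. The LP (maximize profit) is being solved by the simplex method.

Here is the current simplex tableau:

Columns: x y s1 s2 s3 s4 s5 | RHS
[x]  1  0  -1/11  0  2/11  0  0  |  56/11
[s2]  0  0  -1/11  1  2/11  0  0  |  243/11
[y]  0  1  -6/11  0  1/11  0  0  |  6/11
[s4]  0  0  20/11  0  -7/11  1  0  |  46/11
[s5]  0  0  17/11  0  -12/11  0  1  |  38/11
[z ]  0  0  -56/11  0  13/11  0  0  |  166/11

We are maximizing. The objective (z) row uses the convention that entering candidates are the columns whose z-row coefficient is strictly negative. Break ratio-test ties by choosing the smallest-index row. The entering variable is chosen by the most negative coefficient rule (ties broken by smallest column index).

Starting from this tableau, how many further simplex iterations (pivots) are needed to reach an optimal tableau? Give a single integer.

3

pivot: s1 in, s5 out → z = 450/17
pivot: s3 in, s4 out → z = 296/11
pivot: s5 in, x out → z = 48
No improving column remains; optimal.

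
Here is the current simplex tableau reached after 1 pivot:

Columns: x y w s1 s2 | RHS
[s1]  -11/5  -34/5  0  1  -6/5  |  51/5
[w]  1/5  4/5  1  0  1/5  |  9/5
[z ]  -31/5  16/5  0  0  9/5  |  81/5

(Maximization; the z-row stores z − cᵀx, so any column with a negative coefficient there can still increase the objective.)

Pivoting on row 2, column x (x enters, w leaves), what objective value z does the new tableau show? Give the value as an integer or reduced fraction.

72

Minimum ratio for x: (9/5)/(1/5) = 9.
z changes by −(z-row coeff of x)·ratio = −(-31/5)·9 = 279/5.
New z = 81/5 + (279/5) = 72.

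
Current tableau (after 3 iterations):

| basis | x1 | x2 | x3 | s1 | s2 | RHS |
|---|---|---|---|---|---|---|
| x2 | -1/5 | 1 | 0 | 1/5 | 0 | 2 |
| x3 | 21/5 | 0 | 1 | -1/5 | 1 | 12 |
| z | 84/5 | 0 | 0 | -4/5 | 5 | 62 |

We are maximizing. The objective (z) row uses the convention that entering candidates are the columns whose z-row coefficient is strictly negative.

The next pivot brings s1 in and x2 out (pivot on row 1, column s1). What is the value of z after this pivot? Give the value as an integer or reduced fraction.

70

Minimum ratio for s1: 2/(1/5) = 10.
z changes by −(z-row coeff of s1)·ratio = −(-4/5)·10 = 8.
New z = 62 + 8 = 70.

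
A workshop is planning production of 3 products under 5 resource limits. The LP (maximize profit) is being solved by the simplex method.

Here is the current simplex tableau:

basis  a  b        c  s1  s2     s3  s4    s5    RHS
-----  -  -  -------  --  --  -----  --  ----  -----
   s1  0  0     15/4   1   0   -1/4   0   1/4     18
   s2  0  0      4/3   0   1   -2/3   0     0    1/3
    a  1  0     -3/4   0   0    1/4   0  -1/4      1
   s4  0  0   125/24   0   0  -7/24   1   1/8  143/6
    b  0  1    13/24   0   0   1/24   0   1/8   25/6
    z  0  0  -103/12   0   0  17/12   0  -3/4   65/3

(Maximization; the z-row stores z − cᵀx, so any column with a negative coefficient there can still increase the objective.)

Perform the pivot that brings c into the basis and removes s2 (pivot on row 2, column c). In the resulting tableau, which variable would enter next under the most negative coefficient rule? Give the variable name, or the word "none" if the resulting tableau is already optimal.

Pivot element 4/3. New z-row = old z-row − (-103/12)·(row 2/(4/3)).
Updated z-row coefficients: a: 0, b: 0, c: 0, s1: 0, s2: 103/16, s3: -23/8, s4: 0, s5: -3/4.
The most negative is -23/8 in column s3, so s3 would enter next.

s3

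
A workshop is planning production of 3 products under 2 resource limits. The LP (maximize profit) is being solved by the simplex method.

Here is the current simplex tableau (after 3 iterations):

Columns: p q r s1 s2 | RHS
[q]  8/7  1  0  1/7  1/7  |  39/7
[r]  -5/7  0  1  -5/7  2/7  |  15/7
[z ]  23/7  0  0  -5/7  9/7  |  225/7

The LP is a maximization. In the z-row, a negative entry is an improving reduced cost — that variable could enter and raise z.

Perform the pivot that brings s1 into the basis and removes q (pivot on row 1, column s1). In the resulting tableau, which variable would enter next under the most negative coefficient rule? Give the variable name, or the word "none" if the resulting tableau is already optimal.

Pivot element 1/7. New z-row = old z-row − (-5/7)·(row 1/(1/7)).
Updated z-row coefficients: p: 9, q: 5, r: 0, s1: 0, s2: 2.
No coefficient is strictly negative; the tableau after this pivot is optimal.

none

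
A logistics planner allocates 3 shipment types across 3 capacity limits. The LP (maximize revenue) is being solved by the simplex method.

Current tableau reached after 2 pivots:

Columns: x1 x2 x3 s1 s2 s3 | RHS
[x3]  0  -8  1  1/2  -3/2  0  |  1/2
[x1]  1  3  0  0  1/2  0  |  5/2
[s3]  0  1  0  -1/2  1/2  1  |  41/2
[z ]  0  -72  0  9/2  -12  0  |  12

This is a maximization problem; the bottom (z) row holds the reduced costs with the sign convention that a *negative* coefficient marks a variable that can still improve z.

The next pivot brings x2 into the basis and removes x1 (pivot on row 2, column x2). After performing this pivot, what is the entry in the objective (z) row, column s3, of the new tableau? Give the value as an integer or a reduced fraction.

0

Pivot element is row 2, column x2: 3.
Normalize row 2: new (row 2, s3) = 0/3 = 0.
z-row ← z-row − (-72)·(new row 2): 0 − (-72)·0 = 0.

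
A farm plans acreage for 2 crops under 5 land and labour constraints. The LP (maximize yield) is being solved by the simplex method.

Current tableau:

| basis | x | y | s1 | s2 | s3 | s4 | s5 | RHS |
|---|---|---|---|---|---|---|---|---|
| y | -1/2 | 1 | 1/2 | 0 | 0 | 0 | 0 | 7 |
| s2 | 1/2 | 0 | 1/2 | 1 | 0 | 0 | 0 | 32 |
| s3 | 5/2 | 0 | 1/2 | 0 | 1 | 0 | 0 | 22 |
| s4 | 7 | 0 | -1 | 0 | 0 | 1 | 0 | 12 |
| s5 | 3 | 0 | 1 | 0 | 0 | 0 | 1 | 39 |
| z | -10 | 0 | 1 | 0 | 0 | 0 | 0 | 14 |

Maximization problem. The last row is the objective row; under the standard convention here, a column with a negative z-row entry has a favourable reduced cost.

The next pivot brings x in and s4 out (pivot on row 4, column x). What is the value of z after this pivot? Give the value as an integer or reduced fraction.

Minimum ratio for x: 12/7 = 12/7.
z changes by −(z-row coeff of x)·ratio = −(-10)·(12/7) = 120/7.
New z = 14 + (120/7) = 218/7.

218/7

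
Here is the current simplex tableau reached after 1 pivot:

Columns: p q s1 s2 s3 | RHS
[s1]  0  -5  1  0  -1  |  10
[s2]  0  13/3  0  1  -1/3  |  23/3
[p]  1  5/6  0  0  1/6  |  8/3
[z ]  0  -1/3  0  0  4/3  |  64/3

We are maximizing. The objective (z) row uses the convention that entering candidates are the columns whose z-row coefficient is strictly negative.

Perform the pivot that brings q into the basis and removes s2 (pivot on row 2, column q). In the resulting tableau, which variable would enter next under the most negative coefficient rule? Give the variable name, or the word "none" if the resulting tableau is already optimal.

none

Pivot element 13/3. New z-row = old z-row − (-1/3)·(row 2/(13/3)).
Updated z-row coefficients: p: 0, q: 0, s1: 0, s2: 1/13, s3: 17/13.
No coefficient is strictly negative; the tableau after this pivot is optimal.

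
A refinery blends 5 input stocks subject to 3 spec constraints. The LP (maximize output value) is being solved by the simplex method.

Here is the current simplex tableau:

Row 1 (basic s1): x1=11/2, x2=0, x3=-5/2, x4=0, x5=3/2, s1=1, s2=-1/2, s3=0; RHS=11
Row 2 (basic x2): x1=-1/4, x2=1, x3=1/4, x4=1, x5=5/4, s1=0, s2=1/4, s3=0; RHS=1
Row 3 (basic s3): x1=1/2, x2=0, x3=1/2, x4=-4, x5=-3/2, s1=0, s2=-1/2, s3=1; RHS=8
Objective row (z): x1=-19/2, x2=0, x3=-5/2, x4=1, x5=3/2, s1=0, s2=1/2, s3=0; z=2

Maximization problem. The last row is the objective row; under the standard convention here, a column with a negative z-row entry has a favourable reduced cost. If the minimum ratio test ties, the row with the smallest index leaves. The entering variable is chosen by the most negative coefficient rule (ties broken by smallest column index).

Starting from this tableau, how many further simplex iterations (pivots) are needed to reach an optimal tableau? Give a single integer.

pivot: x1 in, s1 out → z = 21
pivot: x3 in, s3 out → z = 693/8
pivot: x4 in, x2 out → z = 2535/28
No improving column remains; optimal.

3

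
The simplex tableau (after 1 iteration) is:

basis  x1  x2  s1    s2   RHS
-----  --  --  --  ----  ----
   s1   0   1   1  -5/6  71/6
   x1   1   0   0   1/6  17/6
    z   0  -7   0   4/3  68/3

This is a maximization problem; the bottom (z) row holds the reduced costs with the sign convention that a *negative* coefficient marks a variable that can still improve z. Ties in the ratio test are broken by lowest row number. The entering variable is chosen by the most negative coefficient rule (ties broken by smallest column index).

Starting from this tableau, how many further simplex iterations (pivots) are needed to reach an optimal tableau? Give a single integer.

2

pivot: x2 in, s1 out → z = 211/2
pivot: s2 in, x1 out → z = 182
No improving column remains; optimal.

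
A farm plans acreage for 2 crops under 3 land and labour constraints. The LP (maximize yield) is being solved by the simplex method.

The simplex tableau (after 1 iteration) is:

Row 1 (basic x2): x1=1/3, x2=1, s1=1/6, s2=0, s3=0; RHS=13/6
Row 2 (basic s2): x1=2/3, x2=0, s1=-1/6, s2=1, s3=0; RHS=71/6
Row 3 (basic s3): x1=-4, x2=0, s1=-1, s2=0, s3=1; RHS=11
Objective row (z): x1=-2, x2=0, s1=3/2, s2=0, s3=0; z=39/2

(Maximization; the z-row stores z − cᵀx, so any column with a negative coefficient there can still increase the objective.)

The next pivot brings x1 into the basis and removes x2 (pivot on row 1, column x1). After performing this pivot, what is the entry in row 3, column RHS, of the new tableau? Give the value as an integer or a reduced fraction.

Pivot element is row 1, column x1: 1/3.
Normalize row 1: new (row 1, RHS) = (13/6)/(1/3) = 13/2.
row 3 ← row 3 − (-4)·(new row 1): 11 − (-4)·(13/2) = 37.

37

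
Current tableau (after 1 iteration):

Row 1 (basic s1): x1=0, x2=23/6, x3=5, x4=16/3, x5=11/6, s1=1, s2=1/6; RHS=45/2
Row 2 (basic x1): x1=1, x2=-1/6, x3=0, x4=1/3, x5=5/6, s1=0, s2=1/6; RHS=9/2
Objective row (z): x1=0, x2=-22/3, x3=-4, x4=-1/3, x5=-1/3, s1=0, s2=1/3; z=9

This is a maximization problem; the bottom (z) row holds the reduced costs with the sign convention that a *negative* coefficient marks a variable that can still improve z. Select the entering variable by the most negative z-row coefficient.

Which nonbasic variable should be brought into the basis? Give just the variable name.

Objective-row coefficients: x1: 0, x2: -22/3, x3: -4, x4: -1/3, x5: -1/3, s1: 0, s2: 1/3.
The most negative is -22/3 in column x2, so x2 enters.

x2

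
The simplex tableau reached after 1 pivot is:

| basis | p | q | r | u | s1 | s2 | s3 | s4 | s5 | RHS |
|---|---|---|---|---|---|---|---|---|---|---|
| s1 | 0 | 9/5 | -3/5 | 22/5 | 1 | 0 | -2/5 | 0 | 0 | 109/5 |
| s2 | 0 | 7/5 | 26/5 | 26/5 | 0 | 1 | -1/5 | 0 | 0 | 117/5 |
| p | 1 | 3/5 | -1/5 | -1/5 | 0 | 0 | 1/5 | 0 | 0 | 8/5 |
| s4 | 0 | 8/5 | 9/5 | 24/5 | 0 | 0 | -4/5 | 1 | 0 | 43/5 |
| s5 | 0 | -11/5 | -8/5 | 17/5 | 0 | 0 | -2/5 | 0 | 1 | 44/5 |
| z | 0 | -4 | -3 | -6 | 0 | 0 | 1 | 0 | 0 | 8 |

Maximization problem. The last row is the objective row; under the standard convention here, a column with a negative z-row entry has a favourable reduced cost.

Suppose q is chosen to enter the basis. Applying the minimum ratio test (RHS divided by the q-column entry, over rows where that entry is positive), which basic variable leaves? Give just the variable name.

Ratios: row 1 (s1): (109/5)/(9/5) = 109/9; row 2 (s2): (117/5)/(7/5) = 117/7; row 3 (p): (8/5)/(3/5) = 8/3; row 4 (s4): (43/5)/(8/5) = 43/8; row 5 (s5): entry -11/5 ≤ 0, skip.
Minimum ratio 8/3 is in the p row, so p leaves.

p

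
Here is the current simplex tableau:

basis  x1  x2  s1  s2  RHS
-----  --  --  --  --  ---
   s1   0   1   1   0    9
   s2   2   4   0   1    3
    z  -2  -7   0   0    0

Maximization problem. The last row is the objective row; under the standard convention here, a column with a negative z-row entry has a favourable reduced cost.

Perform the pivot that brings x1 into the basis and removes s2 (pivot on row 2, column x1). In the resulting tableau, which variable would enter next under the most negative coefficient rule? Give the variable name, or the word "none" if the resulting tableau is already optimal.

x2

Pivot element 2. New z-row = old z-row − (-2)·(row 2/2).
Updated z-row coefficients: x1: 0, x2: -3, s1: 0, s2: 1.
The most negative is -3 in column x2, so x2 would enter next.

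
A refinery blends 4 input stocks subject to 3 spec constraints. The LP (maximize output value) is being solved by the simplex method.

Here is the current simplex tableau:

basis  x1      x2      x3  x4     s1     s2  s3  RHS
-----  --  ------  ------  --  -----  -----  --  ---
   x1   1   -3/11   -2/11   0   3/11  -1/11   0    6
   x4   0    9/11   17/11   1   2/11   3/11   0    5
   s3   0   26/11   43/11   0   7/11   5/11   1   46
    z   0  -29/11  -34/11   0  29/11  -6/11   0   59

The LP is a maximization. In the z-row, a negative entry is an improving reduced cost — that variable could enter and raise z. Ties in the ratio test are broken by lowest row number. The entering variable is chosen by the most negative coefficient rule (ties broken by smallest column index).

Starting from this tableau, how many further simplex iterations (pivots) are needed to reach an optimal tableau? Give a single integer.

2

pivot: x3 in, x4 out → z = 69
pivot: x2 in, x3 out → z = 676/9
No improving column remains; optimal.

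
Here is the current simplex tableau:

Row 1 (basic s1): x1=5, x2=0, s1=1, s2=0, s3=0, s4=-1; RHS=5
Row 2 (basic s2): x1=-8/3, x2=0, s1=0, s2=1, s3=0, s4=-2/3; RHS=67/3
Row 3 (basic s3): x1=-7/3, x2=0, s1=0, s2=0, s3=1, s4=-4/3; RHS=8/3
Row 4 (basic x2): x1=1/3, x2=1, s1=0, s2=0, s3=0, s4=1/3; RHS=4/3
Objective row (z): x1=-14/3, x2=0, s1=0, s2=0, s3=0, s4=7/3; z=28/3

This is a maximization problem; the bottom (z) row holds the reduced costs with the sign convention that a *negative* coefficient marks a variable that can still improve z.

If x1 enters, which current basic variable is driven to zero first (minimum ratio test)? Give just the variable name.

Ratios: row 1 (s1): 5/5 = 1; row 2 (s2): entry -8/3 ≤ 0, skip; row 3 (s3): entry -7/3 ≤ 0, skip; row 4 (x2): (4/3)/(1/3) = 4.
Minimum ratio 1 is in the s1 row, so s1 leaves.

s1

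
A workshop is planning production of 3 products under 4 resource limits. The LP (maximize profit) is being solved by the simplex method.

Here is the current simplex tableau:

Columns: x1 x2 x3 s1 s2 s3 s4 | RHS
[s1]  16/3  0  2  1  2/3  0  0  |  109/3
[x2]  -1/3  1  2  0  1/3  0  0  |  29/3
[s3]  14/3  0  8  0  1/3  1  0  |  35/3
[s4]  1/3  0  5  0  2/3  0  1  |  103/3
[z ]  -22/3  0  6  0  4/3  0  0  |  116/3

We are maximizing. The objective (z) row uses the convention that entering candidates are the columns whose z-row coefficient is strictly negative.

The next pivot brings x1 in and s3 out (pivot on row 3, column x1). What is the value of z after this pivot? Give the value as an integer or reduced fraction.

Minimum ratio for x1: (35/3)/(14/3) = 5/2.
z changes by −(z-row coeff of x1)·ratio = −(-22/3)·(5/2) = 55/3.
New z = 116/3 + (55/3) = 57.

57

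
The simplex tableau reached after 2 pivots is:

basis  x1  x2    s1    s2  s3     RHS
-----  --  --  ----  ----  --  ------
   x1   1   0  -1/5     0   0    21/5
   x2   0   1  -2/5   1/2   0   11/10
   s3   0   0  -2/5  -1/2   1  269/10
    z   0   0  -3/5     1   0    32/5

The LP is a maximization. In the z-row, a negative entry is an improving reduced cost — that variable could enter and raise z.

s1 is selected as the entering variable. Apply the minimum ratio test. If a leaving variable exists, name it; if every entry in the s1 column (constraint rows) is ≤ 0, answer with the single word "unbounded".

unbounded

s1-column entries: row 1: -1/5, row 2: -2/5, row 3: -2/5. All ≤ 0, so s1 can increase without bound; the LP is unbounded in this direction.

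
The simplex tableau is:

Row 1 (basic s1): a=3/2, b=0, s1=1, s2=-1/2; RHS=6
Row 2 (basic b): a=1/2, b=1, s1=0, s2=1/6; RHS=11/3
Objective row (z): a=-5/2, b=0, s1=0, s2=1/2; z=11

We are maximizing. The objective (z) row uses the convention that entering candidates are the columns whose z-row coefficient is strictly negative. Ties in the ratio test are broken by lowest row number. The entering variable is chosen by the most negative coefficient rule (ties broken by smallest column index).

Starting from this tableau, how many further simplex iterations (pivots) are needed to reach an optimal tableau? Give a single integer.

2

pivot: a in, s1 out → z = 21
pivot: s2 in, b out → z = 68/3
No improving column remains; optimal.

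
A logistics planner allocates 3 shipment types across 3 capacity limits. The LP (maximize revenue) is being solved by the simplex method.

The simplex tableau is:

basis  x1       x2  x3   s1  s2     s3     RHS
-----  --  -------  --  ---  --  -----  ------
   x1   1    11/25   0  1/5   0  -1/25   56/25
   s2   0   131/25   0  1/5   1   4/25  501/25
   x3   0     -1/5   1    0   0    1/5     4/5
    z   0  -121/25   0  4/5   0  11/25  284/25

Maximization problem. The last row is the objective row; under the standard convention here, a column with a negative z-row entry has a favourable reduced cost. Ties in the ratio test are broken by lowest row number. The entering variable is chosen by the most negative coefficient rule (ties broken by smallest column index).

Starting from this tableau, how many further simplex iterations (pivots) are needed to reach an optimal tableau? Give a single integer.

pivot: x2 in, s2 out → z = 3913/131
No improving column remains; optimal.

1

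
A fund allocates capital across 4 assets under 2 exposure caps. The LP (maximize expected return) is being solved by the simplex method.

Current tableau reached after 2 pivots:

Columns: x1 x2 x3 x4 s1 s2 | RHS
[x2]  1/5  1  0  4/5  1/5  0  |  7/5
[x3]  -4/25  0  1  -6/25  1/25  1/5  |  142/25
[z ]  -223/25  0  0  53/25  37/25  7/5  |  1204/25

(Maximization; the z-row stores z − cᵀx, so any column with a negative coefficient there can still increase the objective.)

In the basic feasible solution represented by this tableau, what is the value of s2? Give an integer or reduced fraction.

0

s2 is nonbasic (not in the basis column), so its value in the current BFS is 0.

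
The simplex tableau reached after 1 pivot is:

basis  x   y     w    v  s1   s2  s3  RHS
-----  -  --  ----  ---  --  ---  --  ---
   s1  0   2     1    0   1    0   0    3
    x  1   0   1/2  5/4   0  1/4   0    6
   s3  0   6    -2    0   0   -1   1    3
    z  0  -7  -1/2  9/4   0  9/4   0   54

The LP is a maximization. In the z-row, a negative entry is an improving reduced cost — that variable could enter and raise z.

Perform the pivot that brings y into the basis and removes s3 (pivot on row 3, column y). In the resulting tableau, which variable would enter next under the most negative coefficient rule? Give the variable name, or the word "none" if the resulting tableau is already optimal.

w

Pivot element 6. New z-row = old z-row − (-7)·(row 3/6).
Updated z-row coefficients: x: 0, y: 0, w: -17/6, v: 9/4, s1: 0, s2: 13/12, s3: 7/6.
The most negative is -17/6 in column w, so w would enter next.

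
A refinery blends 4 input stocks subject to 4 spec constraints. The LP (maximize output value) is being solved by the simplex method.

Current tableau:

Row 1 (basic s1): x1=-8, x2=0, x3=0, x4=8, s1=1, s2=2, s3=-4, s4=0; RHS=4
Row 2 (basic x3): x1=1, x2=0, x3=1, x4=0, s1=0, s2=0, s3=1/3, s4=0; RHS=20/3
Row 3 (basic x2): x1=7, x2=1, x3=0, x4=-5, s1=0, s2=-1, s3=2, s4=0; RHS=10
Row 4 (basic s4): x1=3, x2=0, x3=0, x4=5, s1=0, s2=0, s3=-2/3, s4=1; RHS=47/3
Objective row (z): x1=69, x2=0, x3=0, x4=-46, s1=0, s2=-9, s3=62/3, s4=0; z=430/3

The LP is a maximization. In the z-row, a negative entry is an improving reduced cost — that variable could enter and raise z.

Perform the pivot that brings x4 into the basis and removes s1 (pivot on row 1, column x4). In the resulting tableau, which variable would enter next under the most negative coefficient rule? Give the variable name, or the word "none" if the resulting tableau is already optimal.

Pivot element 8. New z-row = old z-row − (-46)·(row 1/8).
Updated z-row coefficients: x1: 23, x2: 0, x3: 0, x4: 0, s1: 23/4, s2: 5/2, s3: -7/3, s4: 0.
The most negative is -7/3 in column s3, so s3 would enter next.

s3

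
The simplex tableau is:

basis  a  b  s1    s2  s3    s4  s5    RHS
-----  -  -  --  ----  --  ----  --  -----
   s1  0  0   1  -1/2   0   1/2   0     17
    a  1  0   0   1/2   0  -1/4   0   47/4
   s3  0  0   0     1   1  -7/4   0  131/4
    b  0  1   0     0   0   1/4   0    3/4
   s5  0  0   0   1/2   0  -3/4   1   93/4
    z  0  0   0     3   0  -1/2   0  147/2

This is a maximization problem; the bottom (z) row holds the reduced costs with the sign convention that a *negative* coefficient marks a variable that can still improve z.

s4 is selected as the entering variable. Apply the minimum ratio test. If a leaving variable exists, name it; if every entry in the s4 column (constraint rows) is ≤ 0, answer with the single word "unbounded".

b

Ratios: row 1 (s1): 17/(1/2) = 34; row 2 (a): entry -1/4 ≤ 0, skip; row 3 (s3): entry -7/4 ≤ 0, skip; row 4 (b): (3/4)/(1/4) = 3; row 5 (s5): entry -3/4 ≤ 0, skip.
Minimum ratio is in the b row, so b leaves.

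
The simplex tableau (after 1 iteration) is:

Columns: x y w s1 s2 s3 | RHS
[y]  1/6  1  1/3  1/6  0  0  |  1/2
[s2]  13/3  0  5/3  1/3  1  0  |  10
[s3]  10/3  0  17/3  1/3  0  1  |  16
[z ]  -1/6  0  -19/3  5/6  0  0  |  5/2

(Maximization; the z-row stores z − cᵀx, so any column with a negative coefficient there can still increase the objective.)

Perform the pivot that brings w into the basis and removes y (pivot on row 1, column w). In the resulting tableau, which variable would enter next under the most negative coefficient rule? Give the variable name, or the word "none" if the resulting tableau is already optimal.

none

Pivot element 1/3. New z-row = old z-row − (-19/3)·(row 1/(1/3)).
Updated z-row coefficients: x: 3, y: 19, w: 0, s1: 4, s2: 0, s3: 0.
No coefficient is strictly negative; the tableau after this pivot is optimal.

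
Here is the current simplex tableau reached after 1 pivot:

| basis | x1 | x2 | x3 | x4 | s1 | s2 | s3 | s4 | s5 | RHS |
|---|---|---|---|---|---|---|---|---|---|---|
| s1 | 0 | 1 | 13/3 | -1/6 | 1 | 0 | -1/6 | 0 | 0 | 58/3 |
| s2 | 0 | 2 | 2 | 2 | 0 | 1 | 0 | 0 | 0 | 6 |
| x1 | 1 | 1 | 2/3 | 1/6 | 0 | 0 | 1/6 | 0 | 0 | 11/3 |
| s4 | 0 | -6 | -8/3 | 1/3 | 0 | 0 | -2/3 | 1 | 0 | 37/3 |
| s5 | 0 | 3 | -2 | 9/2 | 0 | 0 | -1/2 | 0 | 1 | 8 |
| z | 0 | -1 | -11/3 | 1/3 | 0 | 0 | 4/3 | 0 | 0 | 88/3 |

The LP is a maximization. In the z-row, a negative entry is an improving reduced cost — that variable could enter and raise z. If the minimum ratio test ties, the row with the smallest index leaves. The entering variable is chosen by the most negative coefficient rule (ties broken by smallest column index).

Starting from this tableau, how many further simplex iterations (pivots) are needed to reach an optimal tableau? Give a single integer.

pivot: x3 in, s2 out → z = 121/3
No improving column remains; optimal.

1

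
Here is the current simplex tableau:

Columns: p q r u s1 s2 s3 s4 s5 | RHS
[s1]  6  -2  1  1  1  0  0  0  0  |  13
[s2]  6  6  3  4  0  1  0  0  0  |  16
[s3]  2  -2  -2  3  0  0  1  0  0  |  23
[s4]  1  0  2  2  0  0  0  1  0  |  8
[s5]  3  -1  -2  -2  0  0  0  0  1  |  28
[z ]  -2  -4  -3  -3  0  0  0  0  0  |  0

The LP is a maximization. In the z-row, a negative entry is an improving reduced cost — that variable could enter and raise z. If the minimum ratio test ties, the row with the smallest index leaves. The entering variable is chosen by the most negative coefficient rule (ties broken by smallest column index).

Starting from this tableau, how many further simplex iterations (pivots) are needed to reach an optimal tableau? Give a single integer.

pivot: q in, s2 out → z = 32/3
pivot: r in, s4 out → z = 44/3
No improving column remains; optimal.

2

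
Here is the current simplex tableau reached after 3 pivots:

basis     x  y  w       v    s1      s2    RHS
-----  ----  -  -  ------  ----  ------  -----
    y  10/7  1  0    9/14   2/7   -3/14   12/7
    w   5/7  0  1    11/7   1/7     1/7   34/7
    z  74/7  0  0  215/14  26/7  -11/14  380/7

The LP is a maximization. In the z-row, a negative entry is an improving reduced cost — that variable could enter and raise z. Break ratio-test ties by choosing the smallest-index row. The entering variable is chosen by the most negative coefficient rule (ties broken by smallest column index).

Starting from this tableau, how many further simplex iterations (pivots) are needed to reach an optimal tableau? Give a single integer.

pivot: s2 in, w out → z = 81
No improving column remains; optimal.

1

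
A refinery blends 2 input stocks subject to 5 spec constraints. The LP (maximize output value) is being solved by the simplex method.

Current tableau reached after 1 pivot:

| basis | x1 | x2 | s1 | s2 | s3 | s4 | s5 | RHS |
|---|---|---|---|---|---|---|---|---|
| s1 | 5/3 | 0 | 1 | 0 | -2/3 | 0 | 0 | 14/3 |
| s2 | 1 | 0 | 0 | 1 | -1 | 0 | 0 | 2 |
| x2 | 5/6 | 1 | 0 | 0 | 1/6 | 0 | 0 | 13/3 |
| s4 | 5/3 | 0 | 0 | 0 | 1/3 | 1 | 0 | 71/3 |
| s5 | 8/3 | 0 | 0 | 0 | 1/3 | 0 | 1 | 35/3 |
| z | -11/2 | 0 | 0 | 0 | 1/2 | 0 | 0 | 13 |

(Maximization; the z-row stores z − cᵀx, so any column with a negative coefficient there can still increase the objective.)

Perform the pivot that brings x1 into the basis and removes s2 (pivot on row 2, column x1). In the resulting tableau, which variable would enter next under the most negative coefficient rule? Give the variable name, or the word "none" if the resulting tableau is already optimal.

s3

Pivot element 1. New z-row = old z-row − (-11/2)·(row 2/1).
Updated z-row coefficients: x1: 0, x2: 0, s1: 0, s2: 11/2, s3: -5, s4: 0, s5: 0.
The most negative is -5 in column s3, so s3 would enter next.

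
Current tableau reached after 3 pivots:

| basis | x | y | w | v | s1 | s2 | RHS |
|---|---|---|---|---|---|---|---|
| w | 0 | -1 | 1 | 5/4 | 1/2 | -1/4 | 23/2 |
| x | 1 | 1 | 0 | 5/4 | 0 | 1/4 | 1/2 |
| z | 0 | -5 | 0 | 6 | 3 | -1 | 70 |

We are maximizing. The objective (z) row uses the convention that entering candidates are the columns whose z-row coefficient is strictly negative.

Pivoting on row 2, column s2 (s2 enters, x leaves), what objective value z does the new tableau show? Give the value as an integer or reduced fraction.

72

Minimum ratio for s2: (1/2)/(1/4) = 2.
z changes by −(z-row coeff of s2)·ratio = −(-1)·2 = 2.
New z = 70 + 2 = 72.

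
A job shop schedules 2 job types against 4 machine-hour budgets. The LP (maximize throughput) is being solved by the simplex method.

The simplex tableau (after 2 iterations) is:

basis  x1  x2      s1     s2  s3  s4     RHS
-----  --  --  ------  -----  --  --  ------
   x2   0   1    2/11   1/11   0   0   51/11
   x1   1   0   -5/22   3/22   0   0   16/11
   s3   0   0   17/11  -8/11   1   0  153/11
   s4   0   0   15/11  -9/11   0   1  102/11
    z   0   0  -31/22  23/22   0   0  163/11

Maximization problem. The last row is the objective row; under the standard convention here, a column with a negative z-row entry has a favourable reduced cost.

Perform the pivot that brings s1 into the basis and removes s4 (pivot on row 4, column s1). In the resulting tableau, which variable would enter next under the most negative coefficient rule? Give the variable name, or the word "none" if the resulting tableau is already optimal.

none

Pivot element 15/11. New z-row = old z-row − (-31/22)·(row 4/(15/11)).
Updated z-row coefficients: x1: 0, x2: 0, s1: 0, s2: 1/5, s3: 0, s4: 31/30.
No coefficient is strictly negative; the tableau after this pivot is optimal.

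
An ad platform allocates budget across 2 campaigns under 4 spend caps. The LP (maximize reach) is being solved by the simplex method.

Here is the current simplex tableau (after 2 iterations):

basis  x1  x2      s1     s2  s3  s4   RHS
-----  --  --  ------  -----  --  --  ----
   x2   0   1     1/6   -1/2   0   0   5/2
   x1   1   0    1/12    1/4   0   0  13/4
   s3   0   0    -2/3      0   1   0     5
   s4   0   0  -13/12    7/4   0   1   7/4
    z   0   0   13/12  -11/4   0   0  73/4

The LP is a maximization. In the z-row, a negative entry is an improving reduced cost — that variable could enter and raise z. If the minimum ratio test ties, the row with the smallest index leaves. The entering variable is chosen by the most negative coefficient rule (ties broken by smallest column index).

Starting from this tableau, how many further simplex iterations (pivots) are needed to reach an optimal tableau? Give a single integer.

pivot: s2 in, s4 out → z = 21
pivot: s1 in, x1 out → z = 144/5
No improving column remains; optimal.

2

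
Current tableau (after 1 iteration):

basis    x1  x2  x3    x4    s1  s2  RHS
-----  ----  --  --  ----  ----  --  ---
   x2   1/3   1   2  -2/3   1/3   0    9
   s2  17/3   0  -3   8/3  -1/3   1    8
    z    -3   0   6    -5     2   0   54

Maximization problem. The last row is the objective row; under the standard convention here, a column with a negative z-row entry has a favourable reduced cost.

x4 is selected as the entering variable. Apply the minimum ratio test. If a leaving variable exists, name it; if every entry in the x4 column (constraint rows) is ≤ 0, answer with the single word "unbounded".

s2

Ratios: row 1 (x2): entry -2/3 ≤ 0, skip; row 2 (s2): 8/(8/3) = 3.
Minimum ratio is in the s2 row, so s2 leaves.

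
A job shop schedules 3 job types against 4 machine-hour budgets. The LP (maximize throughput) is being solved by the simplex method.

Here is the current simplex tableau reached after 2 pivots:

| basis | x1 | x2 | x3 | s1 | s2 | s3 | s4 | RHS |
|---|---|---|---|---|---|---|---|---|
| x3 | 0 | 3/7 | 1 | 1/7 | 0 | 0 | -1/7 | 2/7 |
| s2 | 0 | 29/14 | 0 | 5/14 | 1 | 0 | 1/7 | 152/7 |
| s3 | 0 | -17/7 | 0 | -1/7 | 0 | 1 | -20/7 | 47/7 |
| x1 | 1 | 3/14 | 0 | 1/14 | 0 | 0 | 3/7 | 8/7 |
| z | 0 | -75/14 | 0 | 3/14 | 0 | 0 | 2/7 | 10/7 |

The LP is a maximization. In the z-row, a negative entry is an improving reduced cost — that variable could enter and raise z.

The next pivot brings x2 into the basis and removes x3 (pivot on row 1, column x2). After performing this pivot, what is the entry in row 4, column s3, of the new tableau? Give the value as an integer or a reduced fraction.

0

Pivot element is row 1, column x2: 3/7.
Normalize row 1: new (row 1, s3) = 0/(3/7) = 0.
row 4 ← row 4 − (3/14)·(new row 1): 0 − (3/14)·0 = 0.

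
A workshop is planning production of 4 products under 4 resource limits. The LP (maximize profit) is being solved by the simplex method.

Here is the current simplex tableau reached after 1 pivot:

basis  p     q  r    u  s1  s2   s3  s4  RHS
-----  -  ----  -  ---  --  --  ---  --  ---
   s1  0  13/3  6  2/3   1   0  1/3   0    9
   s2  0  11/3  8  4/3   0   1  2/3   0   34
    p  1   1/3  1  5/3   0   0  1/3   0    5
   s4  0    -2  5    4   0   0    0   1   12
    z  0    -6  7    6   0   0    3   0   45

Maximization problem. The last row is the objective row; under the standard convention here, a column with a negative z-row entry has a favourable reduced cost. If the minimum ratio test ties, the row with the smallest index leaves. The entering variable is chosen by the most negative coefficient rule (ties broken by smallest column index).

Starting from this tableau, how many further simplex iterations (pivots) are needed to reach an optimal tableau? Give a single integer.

1

pivot: q in, s1 out → z = 747/13
No improving column remains; optimal.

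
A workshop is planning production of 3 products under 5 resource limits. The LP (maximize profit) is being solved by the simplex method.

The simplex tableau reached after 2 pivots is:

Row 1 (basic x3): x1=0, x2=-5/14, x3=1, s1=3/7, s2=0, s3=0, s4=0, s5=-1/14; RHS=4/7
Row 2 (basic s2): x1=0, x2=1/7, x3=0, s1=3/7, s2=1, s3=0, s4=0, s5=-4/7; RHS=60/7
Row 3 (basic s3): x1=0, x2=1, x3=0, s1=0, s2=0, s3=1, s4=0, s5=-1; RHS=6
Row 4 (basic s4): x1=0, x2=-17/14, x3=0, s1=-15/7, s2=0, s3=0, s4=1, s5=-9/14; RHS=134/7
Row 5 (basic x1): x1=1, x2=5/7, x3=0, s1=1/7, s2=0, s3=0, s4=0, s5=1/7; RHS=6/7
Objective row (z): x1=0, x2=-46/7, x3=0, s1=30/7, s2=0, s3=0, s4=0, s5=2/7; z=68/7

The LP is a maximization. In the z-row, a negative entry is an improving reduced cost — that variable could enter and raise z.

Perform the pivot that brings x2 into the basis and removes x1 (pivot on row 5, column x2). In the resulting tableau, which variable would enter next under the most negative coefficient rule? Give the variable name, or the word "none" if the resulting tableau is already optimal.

Pivot element 5/7. New z-row = old z-row − (-46/7)·(row 5/(5/7)).
Updated z-row coefficients: x1: 46/5, x2: 0, x3: 0, s1: 28/5, s2: 0, s3: 0, s4: 0, s5: 8/5.
No coefficient is strictly negative; the tableau after this pivot is optimal.

none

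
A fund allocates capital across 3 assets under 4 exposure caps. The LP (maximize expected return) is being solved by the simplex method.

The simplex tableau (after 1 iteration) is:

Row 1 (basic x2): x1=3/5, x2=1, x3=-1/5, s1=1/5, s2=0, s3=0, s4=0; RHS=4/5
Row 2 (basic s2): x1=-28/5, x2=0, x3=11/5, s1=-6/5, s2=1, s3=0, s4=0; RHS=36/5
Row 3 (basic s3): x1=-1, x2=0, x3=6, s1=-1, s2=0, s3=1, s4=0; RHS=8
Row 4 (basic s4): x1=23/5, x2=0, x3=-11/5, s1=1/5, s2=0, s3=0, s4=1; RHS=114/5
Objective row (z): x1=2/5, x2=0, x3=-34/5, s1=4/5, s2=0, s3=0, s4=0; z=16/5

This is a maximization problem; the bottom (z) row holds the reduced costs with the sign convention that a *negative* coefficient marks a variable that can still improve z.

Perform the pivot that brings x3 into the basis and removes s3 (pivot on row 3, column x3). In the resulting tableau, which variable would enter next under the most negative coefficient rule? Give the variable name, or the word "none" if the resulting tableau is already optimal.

x1

Pivot element 6. New z-row = old z-row − (-34/5)·(row 3/6).
Updated z-row coefficients: x1: -11/15, x2: 0, x3: 0, s1: -1/3, s2: 0, s3: 17/15, s4: 0.
The most negative is -11/15 in column x1, so x1 would enter next.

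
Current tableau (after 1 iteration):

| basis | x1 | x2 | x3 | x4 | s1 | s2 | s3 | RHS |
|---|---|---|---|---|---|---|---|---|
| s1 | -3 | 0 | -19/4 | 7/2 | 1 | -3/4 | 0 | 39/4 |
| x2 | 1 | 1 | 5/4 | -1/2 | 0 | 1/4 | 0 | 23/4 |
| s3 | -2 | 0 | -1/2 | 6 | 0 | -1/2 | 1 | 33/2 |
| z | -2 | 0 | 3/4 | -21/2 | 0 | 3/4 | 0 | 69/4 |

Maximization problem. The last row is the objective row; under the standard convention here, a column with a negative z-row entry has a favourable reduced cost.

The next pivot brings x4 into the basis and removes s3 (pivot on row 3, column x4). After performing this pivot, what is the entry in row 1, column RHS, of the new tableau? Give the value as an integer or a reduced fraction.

Pivot element is row 3, column x4: 6.
Normalize row 3: new (row 3, RHS) = (33/2)/6 = 11/4.
row 1 ← row 1 − (7/2)·(new row 3): 39/4 − (7/2)·(11/4) = 1/8.

1/8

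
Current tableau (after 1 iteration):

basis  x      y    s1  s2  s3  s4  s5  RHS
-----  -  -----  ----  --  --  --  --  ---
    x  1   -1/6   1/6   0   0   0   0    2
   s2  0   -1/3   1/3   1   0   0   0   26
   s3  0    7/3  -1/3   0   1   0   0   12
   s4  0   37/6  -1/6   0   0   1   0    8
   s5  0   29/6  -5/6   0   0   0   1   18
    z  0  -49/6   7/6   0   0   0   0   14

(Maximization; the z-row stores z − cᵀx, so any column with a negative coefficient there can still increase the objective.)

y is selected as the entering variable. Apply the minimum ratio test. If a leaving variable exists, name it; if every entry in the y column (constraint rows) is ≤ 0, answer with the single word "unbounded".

s4

Ratios: row 1 (x): entry -1/6 ≤ 0, skip; row 2 (s2): entry -1/3 ≤ 0, skip; row 3 (s3): 12/(7/3) = 36/7; row 4 (s4): 8/(37/6) = 48/37; row 5 (s5): 18/(29/6) = 108/29.
Minimum ratio is in the s4 row, so s4 leaves.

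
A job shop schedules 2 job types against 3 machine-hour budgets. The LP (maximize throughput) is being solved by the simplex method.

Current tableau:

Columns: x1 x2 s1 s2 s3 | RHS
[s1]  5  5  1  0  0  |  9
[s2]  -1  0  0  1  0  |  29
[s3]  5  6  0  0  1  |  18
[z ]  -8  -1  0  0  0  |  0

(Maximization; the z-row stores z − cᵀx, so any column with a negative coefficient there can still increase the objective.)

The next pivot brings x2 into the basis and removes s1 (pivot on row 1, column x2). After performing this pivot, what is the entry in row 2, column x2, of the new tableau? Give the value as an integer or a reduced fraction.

Pivot element is row 1, column x2: 5.
Normalize row 1: new (row 1, x2) = 5/5 = 1.
row 2 ← row 2 − 0·(new row 1): 0 − 0·1 = 0.

0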